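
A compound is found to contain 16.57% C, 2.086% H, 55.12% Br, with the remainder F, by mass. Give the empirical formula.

C2H3BrF2

Assume 100 g: 16.57 g C, 2.086 g H, 55.12 g Br, 26.224 g F.
n(C) = 16.57/12.01 = 1.38, n(H) = 2.086/1.008 = 2.069, n(Br) = 55.12/79.90 = 0.6899, n(F) = 26.224/19.00 = 1.38
Ratios (÷ 0.6899): C 2.000, H 3.000, Br 1.000, F 2.001
≈ 2:3:1:2 → C2H3BrF2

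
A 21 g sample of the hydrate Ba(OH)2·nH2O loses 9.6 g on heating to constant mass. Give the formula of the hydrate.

Ba(OH)2·8H2O

Mass of anhydrous Ba(OH)2 = 21 − 9.6 = 11.4 g
mol H2O = 9.6 / 18.02 = 0.5327
Molar mass of Ba(OH)2 = 171.35 g/mol → mol Ba(OH)2 = 11.4 / 171.35 = 0.06653
n = 0.5327 / 0.06653 = 8.01 ≈ 8 → Ba(OH)2·8H2O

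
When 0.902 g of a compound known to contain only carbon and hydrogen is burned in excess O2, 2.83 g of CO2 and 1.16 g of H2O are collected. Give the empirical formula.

CH2

mol C = 2.83 / 44.01 = 0.06430; mass C = 0.06430 × 12.01 = 0.7723 g
mol H = 2 × (1.16 / 18.02) = 0.1287; mass H = 0.1287 × 1.008 = 0.1298 g
Smallest is C at 0.0643 mol; normalising gives C 1.000, H 2.002
Ratio ≈ 1:2, so the empirical formula is CH2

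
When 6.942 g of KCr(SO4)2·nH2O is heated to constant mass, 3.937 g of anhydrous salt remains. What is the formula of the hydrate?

KCr(SO4)2·12H2O

Mass of water lost = 6.942 − 3.937 = 3.005 g → 3.005 / 18.02 = 0.1668 mol H2O
Molar mass of KCr(SO4)2 = 283.24 g/mol → mol KCr(SO4)2 = 3.937 / 283.24 = 0.0139
n = 0.1668 / 0.0139 = 12.00 ≈ 12 → KCr(SO4)2·12H2O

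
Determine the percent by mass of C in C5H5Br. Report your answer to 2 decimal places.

Molar mass = 5(12.01) + 5(1.008) + 1(79.90) = 144.990 g/mol
Mass of C per mole = 5 × 12.01 = 60.050 g
% C = 60.050 / 144.990 × 100 = 41.42%

41.42%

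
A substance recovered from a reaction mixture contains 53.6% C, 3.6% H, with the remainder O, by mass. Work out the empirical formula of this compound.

C5H4O3

Assume 100 g: 53.6 g C, 3.6 g H, 42.8 g O.
Moles — C: 53.6 / 12.01 = 4.463 mol; H: 3.6 / 1.008 = 3.571 mol; O: 42.8 / 16.00 = 2.675 mol
Ratios (÷ 2.675): C 1.668, H 1.335, O 1.000
Scaling by 3: C 5.01, H 4.01, O 3.00 → C5H4O3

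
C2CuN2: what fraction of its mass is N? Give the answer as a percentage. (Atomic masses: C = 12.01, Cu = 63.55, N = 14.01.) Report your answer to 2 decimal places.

24.24%

Molar mass = 2(12.01) + 1(63.55) + 2(14.01) = 115.590 g/mol
Mass of N per mole = 2 × 14.01 = 28.020 g
% N = 28.020 / 115.590 × 100 = 24.24%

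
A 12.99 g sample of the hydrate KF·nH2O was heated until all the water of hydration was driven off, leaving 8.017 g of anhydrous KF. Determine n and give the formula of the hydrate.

Mass of water lost = 12.99 − 8.017 = 4.973 g → 4.973 / 18.02 = 0.276 mol H2O
Molar mass of KF = 58.10 g/mol → mol KF = 8.017 / 58.10 = 0.138
n = 0.276 / 0.138 = 2.00 ≈ 2 → KF·2H2O

KF·2H2O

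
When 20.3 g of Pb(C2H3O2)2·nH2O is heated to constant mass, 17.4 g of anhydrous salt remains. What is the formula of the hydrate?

Pb(C2H3O2)2·3H2O

Mass of water lost = 20.3 − 17.4 = 2.9 g → 2.9 / 18.02 = 0.1609 mol H2O
Molar mass of Pb(C2H3O2)2 = 325.29 g/mol → mol Pb(C2H3O2)2 = 17.4 / 325.29 = 0.05349
n = 0.1609 / 0.05349 = 3.01 ≈ 3 → Pb(C2H3O2)2·3H2O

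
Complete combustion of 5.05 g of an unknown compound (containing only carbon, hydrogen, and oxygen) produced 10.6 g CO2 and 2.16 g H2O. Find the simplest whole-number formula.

mol C = 10.6 / 44.01 = 0.2409; mass C = 0.2409 × 12.01 = 2.893 g
mol H = 2 × (2.16 / 18.02) = 0.2397; mass H = 0.2397 × 1.008 = 0.2417 g
mass O = 5.05 − (3.134) = 1.916 g → mol O = 0.1197
Divide by the smallest (0.1197 mol O): C 2.012, H 2.002, O 1.000
Ratio ≈ 2:2:1, so the empirical formula is C2H2O

C2H2O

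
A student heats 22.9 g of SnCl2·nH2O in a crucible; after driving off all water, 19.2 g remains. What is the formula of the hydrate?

Mass of water lost = 22.9 − 19.2 = 3.7 g → 3.7 / 18.02 = 0.2053 mol H2O
Molar mass of SnCl2 = 189.61 g/mol → mol SnCl2 = 19.2 / 189.61 = 0.1013
n = 0.2053 / 0.1013 = 2.03 ≈ 2 → SnCl2·2H2O

SnCl2·2H2O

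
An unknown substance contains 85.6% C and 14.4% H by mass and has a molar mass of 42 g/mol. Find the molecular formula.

C3H6

Assume 100 g: 85.6 g C, 14.4 g H.
n(C) = 85.6/12.01 = 7.127, n(H) = 14.4/1.008 = 14.29
Divide by the smallest (7.127 mol C): C 1.000, H 2.004
→ CH2
Empirical-formula mass = 14.03 g/mol
n = 42 / 14.03 = 2.99 ≈ 3
Molecular formula = (CH2)×3 = C3H6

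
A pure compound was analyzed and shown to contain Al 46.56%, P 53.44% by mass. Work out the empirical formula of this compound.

AlP

Assume 100 g: 46.56 g Al, 53.44 g P.
Al: 46.56 g ÷ 26.98 g/mol = 1.726 mol
P: 53.44 g ÷ 30.97 g/mol = 1.726 mol
Divide by the smallest (1.726 mol P): Al 1.000, P 1.000
≈ 1:1 → AlP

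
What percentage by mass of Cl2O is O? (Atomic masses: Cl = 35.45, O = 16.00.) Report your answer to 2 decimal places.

Molar mass = 2(35.45) + 1(16.00) = 86.900 g/mol
Mass of O per mole = 1 × 16.00 = 16.000 g
% O = 16.000 / 86.900 × 100 = 18.41%

18.41%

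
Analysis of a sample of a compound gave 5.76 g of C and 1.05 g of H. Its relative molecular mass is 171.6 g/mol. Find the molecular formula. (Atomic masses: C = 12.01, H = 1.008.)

C12H26

C: 5.76 g ÷ 12.01 g/mol = 0.4796 mol
H: 1.05 g ÷ 1.008 g/mol = 1.042 mol
Divide by the smallest (0.4796 mol C): C 1.000, H 2.172
×6: C 6.00, H 13.03 → C6H13
Empirical-formula mass = 85.16 g/mol
n = 171.6 / 85.16 = 2.01 ≈ 2
Molecular formula = (C6H13)×2 = C12H26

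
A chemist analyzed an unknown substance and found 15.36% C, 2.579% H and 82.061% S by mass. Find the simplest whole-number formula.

Assume 100 g: 15.36 g C, 2.579 g H, 82.061 g S.
Moles — C: 15.36 / 12.01 = 1.279 mol; H: 2.579 / 1.008 = 2.559 mol; S: 82.061 / 32.07 = 2.559 mol
Divide by the smallest (1.279 mol C): C 1.000, H 2.001, S 2.001
Ratio ≈ 1:2:2, so the empirical formula is CH2S2

CH2S2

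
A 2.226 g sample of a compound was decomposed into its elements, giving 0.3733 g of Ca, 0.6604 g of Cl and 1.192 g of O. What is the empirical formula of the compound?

Ca: 0.3733 g ÷ 40.08 g/mol = 0.009314 mol
Cl: 0.6604 g ÷ 35.45 g/mol = 0.01863 mol
O: 1.192 g ÷ 16.00 g/mol = 0.0745 mol
Divide by the smallest (0.009314 mol Ca): Ca 1.000, Cl 2.000, O 7.999
Ratio ≈ 1:2:8, so the empirical formula is CaCl2O8

CaCl2O8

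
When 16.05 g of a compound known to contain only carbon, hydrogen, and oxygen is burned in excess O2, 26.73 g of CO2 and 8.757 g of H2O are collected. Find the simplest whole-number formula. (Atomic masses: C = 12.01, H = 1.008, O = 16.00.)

C5H8O4

mol C = 26.73 / 44.01 = 0.6074; mass C = 0.6074 × 12.01 = 7.294 g
mol H = 2 × (8.757 / 18.02) = 0.9719; mass H = 0.9719 × 1.008 = 0.9797 g
mass O = 16.05 − (8.274) = 7.776 g → mol O = 0.4860
Divide by the smallest (0.486 mol O): C 1.250, H 2.000, O 1.000
Scaling by 4: C 5.00, H 8.00, O 4.00 → C5H8O4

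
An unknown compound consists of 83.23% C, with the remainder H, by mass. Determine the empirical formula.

C5H12

Assume 100 g: 83.23 g C, 16.77 g H.
C: 83.23 g ÷ 12.01 g/mol = 6.93 mol
H: 16.77 g ÷ 1.008 g/mol = 16.64 mol
Smallest is C at 6.93 mol; normalising gives C 1.000, H 2.401
Multiply by 5: C 5.00, H 12.00 → C5H12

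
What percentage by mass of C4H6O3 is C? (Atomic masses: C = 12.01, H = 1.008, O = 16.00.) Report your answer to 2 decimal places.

Molar mass = 4(12.01) + 6(1.008) + 3(16.00) = 102.088 g/mol
Mass of C per mole = 4 × 12.01 = 48.040 g
% C = 48.040 / 102.088 × 100 = 47.06%

47.06%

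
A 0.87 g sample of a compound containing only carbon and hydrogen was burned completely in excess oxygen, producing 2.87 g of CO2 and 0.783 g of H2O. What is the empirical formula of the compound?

C3H4

mol C = 2.87 / 44.01 = 0.06521; mass C = 0.06521 × 12.01 = 0.7832 g
mol H = 2 × (0.783 / 18.02) = 0.08690; mass H = 0.08690 × 1.008 = 0.08760 g
Divide by the smallest (0.06521 mol C): C 1.000, H 1.333
Multiply by 3: C 3.00, H 4.00 → C3H4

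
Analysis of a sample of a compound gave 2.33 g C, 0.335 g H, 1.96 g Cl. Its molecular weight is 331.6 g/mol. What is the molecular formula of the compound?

C14H24Cl4

C: 2.33 g ÷ 12.01 g/mol = 0.194 mol
H: 0.335 g ÷ 1.008 g/mol = 0.3323 mol
Cl: 1.96 g ÷ 35.45 g/mol = 0.05529 mol
Divide by the smallest (0.05529 mol Cl): C 3.509, H 6.011, Cl 1.000
×2: C 7.02, H 12.02, Cl 2.00 → C7H12Cl2
Empirical-formula mass = 167.07 g/mol
n = 331.6 / 167.07 = 1.98 ≈ 2
Molecular formula = (C7H12Cl2)×2 = C14H24Cl4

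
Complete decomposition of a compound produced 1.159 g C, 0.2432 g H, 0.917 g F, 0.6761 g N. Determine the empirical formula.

C2H5FN

C: 1.159 g ÷ 12.01 g/mol = 0.0965 mol
H: 0.2432 g ÷ 1.008 g/mol = 0.2413 mol
F: 0.917 g ÷ 19.00 g/mol = 0.04826 mol
N: 0.6761 g ÷ 14.01 g/mol = 0.04826 mol
Ratios (÷ 0.04826): C 2.000, H 5.000, F 1.000, N 1.000
≈ 2:5:1:1 → C2H5FN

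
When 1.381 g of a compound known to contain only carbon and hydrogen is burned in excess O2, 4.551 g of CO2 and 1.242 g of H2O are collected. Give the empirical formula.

C3H4

mol C = 4.551 / 44.01 = 0.1034; mass C = 0.1034 × 12.01 = 1.242 g
mol H = 2 × (1.242 / 18.02) = 0.1378; mass H = 0.1378 × 1.008 = 0.1389 g
Divide by the smallest (0.1034 mol C): C 1.000, H 1.333
×3: C 3.00, H 4.00 → C3H4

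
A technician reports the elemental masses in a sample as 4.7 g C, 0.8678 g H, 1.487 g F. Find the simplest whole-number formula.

C5H11F

C: 4.7 g ÷ 12.01 g/mol = 0.3913 mol
H: 0.8678 g ÷ 1.008 g/mol = 0.8609 mol
F: 1.487 g ÷ 19.00 g/mol = 0.07826 mol
Divide by the smallest (0.07826 mol F): C 5.000, H 11.000, F 1.000
Ratio ≈ 5:11:1, so the empirical formula is C5H11F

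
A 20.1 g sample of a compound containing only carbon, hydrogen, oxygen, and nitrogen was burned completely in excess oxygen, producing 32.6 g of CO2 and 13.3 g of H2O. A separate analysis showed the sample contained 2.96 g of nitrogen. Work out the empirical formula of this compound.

mol C = 32.6 / 44.01 = 0.7407; mass C = 0.7407 × 12.01 = 8.896 g
mol H = 2 × (13.3 / 18.02) = 1.476; mass H = 1.476 × 1.008 = 1.488 g
mol N = 2.96 / 14.01 = 0.2113
mass O = 20.1 − (13.34) = 6.756 g → mol O = 0.4222
Ratios (÷ 0.2113): C 3.506, H 6.987, N 1.000, O 1.998
×2: C 7.01, H 13.97, N 2.00, O 4.00 → C7H14N2O4

C7H14N2O4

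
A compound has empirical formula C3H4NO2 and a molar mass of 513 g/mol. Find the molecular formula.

Empirical-formula mass = 86.07 g/mol
n = 513 / 86.07 = 5.96 ≈ 6
Molecular formula = (C3H4NO2)6 = C18H24N6O12

C18H24N6O12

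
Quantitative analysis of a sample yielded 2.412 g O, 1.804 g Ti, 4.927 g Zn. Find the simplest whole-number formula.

O4TiZn2

O: 2.412 g ÷ 16.00 g/mol = 0.1507 mol
Ti: 1.804 g ÷ 47.87 g/mol = 0.03769 mol
Zn: 4.927 g ÷ 65.38 g/mol = 0.07536 mol
Divide by the smallest (0.03769 mol Ti): O 4.000, Ti 1.000, Zn 2.000
≈ 4:1:2 → O4TiZn2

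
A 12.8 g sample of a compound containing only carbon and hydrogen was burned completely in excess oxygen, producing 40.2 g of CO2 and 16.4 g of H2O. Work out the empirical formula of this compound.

CH2

mol C = 40.2 / 44.01 = 0.9134; mass C = 0.9134 × 12.01 = 10.97 g
mol H = 2 × (16.4 / 18.02) = 1.820; mass H = 1.820 × 1.008 = 1.835 g
Ratios (÷ 0.9134): C 1.000, H 1.993
→ CH2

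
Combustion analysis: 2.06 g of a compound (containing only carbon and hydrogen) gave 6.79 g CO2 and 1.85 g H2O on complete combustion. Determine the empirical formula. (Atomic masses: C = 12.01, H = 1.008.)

C3H4

mol C = 6.79 / 44.01 = 0.1543; mass C = 0.1543 × 12.01 = 1.853 g
mol H = 2 × (1.85 / 18.02) = 0.2053; mass H = 0.2053 × 1.008 = 0.2070 g
Ratios (÷ 0.1543): C 1.000, H 1.331
×3: C 3.00, H 3.99 → C3H4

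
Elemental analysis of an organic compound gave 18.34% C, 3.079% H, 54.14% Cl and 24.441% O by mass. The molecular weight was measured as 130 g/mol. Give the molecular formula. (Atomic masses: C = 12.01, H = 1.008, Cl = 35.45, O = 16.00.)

Assume 100 g: 18.34 g C, 3.079 g H, 54.14 g Cl, 24.441 g O.
C: 18.34 g ÷ 12.01 g/mol = 1.527 mol
H: 3.079 g ÷ 1.008 g/mol = 3.055 mol
Cl: 54.14 g ÷ 35.45 g/mol = 1.527 mol
O: 24.441 g ÷ 16.00 g/mol = 1.528 mol
Ratios (÷ 1.527): C 1.000, H 2.000, Cl 1.000, O 1.000
→ CH2ClO
Empirical-formula mass = 65.48 g/mol
n = 130 / 65.48 = 1.99 ≈ 2
Molecular formula = (CH2ClO)×2 = C2H4Cl2O2

C2H4Cl2O2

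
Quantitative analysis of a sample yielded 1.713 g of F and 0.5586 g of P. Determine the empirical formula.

F5P

Moles — F: 1.713 / 19.00 = 0.09016 mol; P: 0.5586 / 30.97 = 0.01804 mol
Divide by the smallest (0.01804 mol P): F 4.999, P 1.000
Ratio ≈ 5:1, so the empirical formula is F5P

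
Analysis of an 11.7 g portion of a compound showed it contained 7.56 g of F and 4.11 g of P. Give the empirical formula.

F3P

F: 7.56 g ÷ 19.00 g/mol = 0.3979 mol
P: 4.11 g ÷ 30.97 g/mol = 0.1327 mol
Ratios (÷ 0.1327): F 2.998, P 1.000
≈ 3:1 → F3P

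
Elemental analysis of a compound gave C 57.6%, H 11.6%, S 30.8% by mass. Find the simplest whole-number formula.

C5H12S

Assume 100 g: 57.6 g C, 11.6 g H, 30.8 g S.
C: 57.6 g ÷ 12.01 g/mol = 4.796 mol
H: 11.6 g ÷ 1.008 g/mol = 11.51 mol
S: 30.8 g ÷ 32.07 g/mol = 0.9604 mol
Divide by the smallest (0.9604 mol S): C 4.994, H 11.982, S 1.000
→ C5H12S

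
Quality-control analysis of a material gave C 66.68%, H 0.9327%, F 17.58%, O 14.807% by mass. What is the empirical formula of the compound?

Assume 100 g: 66.68 g C, 0.9327 g H, 17.58 g F, 14.807 g O.
n(C) = 66.68/12.01 = 5.552, n(H) = 0.9327/1.008 = 0.9253, n(F) = 17.58/19.00 = 0.9253, n(O) = 14.807/16.00 = 0.9254
Smallest is F at 0.9253 mol; normalising gives C 6.000, H 1.000, F 1.000, O 1.000
Ratio ≈ 6:1:1:1, so the empirical formula is C6HFO

C6HFO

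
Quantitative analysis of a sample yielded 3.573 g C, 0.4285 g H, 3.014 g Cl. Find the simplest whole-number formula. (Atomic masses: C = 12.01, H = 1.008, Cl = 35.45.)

Moles — C: 3.573 / 12.01 = 0.2975 mol; H: 0.4285 / 1.008 = 0.4251 mol; Cl: 3.014 / 35.45 = 0.08502 mol
Ratios (÷ 0.08502): C 3.499, H 5.000, Cl 1.000
Multiply by 2: C 7.00, H 10.00, Cl 2.00 → C7H10Cl2

C7H10Cl2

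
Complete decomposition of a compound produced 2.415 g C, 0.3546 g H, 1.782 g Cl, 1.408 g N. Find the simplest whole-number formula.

C: 2.415 g ÷ 12.01 g/mol = 0.2011 mol
H: 0.3546 g ÷ 1.008 g/mol = 0.3518 mol
Cl: 1.782 g ÷ 35.45 g/mol = 0.05027 mol
N: 1.408 g ÷ 14.01 g/mol = 0.1005 mol
Smallest is Cl at 0.05027 mol; normalising gives C 4.000, H 6.998, Cl 1.000, N 1.999
→ C4H7ClN2

C4H7ClN2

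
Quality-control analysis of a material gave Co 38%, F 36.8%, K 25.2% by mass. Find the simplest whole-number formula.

Assume 100 g: 38 g Co, 36.8 g F, 25.2 g K.
Moles — Co: 38 / 58.93 = 0.6448 mol; F: 36.8 / 19.00 = 1.937 mol; K: 25.2 / 39.10 = 0.6445 mol
Ratios (÷ 0.6445): Co 1.001, F 3.005, K 1.000
≈ 1:3:1 → CoF3K

CoF3K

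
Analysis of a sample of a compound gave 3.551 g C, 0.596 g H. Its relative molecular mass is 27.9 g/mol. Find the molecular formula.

n(C) = 3.551/12.01 = 0.2957, n(H) = 0.596/1.008 = 0.5913
Divide by the smallest (0.2957 mol C): C 1.000, H 2.000
≈ 1:2 → CH2
Empirical-formula mass = 14.03 g/mol
n = 27.9 / 14.03 = 1.99 ≈ 2
Molecular formula = (CH2)×2 = C2H4

C2H4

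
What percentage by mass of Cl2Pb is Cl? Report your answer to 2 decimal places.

Molar mass = 2(35.45) + 1(207.2) = 278.100 g/mol
Mass of Cl per mole = 2 × 35.45 = 70.900 g
% Cl = 70.900 / 278.100 × 100 = 25.49%

25.49%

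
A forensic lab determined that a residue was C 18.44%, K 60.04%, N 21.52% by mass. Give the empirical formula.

Assume 100 g: 18.44 g C, 60.04 g K, 21.52 g N.
C: 18.44 g ÷ 12.01 g/mol = 1.535 mol
K: 60.04 g ÷ 39.10 g/mol = 1.536 mol
N: 21.52 g ÷ 14.01 g/mol = 1.536 mol
Divide by the smallest (1.535 mol C): C 1.000, K 1.000, N 1.000
→ CKN

CKN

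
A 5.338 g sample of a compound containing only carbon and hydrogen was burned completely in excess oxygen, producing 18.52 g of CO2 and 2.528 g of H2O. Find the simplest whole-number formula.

mol C = 18.52 / 44.01 = 0.4208; mass C = 0.4208 × 12.01 = 5.054 g
mol H = 2 × (2.528 / 18.02) = 0.2806; mass H = 0.2806 × 1.008 = 0.2828 g
Divide by the smallest (0.2806 mol H): C 1.500, H 1.000
Scaling by 2: C 3.00, H 2.00 → C3H2

C3H2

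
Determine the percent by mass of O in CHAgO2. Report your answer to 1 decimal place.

20.9%

Molar mass = 1(12.01) + 1(1.008) + 1(107.87) + 2(16.00) = 152.888 g/mol
Mass of O per mole = 2 × 16.00 = 32.000 g
% O = 32.000 / 152.888 × 100 = 20.9%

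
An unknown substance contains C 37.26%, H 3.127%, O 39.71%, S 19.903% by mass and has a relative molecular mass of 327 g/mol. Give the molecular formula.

Assume 100 g: 37.26 g C, 3.127 g H, 39.71 g O, 19.903 g S.
C: 37.26 g ÷ 12.01 g/mol = 3.102 mol
H: 3.127 g ÷ 1.008 g/mol = 3.102 mol
O: 39.71 g ÷ 16.00 g/mol = 2.482 mol
S: 19.903 g ÷ 32.07 g/mol = 0.6206 mol
Ratios (÷ 0.6206): C 4.999, H 4.999, O 3.999, S 1.000
Ratio ≈ 5:5:4:1, so the empirical formula is C5H5O4S
Empirical-formula mass = 161.16 g/mol
n = 327 / 161.16 = 2.03 ≈ 2
Molecular formula = (C5H5O4S)×2 = C10H10O8S2

C10H10O8S2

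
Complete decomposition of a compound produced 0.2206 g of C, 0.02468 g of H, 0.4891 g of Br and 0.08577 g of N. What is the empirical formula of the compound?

n(C) = 0.2206/12.01 = 0.01837, n(H) = 0.02468/1.008 = 0.02448, n(Br) = 0.4891/79.90 = 0.006121, n(N) = 0.08577/14.01 = 0.006122
Ratios (÷ 0.006121): C 3.001, H 4.000, Br 1.000, N 1.000
Ratio ≈ 3:4:1:1, so the empirical formula is C3H4BrN

C3H4BrN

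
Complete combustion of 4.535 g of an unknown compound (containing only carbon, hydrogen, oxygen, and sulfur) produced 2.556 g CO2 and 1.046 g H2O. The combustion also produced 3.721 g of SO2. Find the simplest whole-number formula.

CH2O2S

mol C = 2.556 / 44.01 = 0.05808; mass C = 0.05808 × 12.01 = 0.6975 g
mol H = 2 × (1.046 / 18.02) = 0.1161; mass H = 0.1161 × 1.008 = 0.1170 g
mol S = 3.721 / 64.07 = 0.05808; mass S = 1.863 g
mass O = 4.535 − (2.677) = 1.858 g → mol O = 0.1161
Smallest is S at 0.05808 mol; normalising gives C 1.000, H 1.999, O 1.999, S 1.000
Ratio ≈ 1:2:2:1, so the empirical formula is CH2O2S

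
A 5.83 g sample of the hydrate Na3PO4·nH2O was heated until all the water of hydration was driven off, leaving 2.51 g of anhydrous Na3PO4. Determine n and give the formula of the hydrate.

Na3PO4·12H2O

Mass of water lost = 5.83 − 2.51 = 3.32 g → 3.32 / 18.02 = 0.1842 mol H2O
Molar mass of Na3PO4 = 163.94 g/mol → mol Na3PO4 = 2.51 / 163.94 = 0.01531
n = 0.1842 / 0.01531 = 12.03 ≈ 12 → Na3PO4·12H2O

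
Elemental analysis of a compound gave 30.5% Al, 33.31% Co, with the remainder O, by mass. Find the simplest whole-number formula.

Al2CoO4

Assume 100 g: 30.5 g Al, 33.31 g Co, 36.19 g O.
n(Al) = 30.5/26.98 = 1.13, n(Co) = 33.31/58.93 = 0.5652, n(O) = 36.19/16.00 = 2.262
Smallest is Co at 0.5652 mol; normalising gives Al 2.000, Co 1.000, O 4.002
≈ 2:1:4 → Al2CoO4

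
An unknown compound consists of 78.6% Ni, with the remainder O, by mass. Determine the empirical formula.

Assume 100 g: 78.6 g Ni, 21.4 g O.
n(Ni) = 78.6/58.69 = 1.339, n(O) = 21.4/16.00 = 1.337
Smallest is O at 1.337 mol; normalising gives Ni 1.001, O 1.000
≈ 1:1 → NiO

NiO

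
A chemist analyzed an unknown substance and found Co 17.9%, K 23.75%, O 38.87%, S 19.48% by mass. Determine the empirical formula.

CoK2O8S2

Assume 100 g: 17.9 g Co, 23.75 g K, 38.87 g O, 19.48 g S.
n(Co) = 17.9/58.93 = 0.3038, n(K) = 23.75/39.10 = 0.6074, n(O) = 38.87/16.00 = 2.429, n(S) = 19.48/32.07 = 0.6074
Divide by the smallest (0.3038 mol Co): Co 1.000, K 2.000, O 7.998, S 2.000
→ CoK2O8S2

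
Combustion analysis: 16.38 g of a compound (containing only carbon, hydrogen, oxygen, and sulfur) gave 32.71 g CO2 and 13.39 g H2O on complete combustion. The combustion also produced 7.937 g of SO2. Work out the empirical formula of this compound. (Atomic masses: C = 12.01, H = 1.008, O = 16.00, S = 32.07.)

C6H12OS

mol C = 32.71 / 44.01 = 0.7432; mass C = 0.7432 × 12.01 = 8.926 g
mol H = 2 × (13.39 / 18.02) = 1.486; mass H = 1.486 × 1.008 = 1.498 g
mol S = 7.937 / 64.07 = 0.1239; mass S = 3.973 g
mass O = 16.38 − (14.40) = 1.983 g → mol O = 0.1239
Ratios (÷ 0.1239): C 6.000, H 11.996, O 1.000, S 1.000
→ C6H12OS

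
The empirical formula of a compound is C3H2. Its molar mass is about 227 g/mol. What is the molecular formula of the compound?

C18H12

Empirical-formula mass = 38.05 g/mol
n = 227 / 38.05 = 5.97 ≈ 6
Molecular formula = (C3H2)6 = C18H12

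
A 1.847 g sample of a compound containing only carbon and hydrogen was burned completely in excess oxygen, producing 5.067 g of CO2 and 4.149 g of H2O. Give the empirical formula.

mol C = 5.067 / 44.01 = 0.1151; mass C = 0.1151 × 12.01 = 1.383 g
mol H = 2 × (4.149 / 18.02) = 0.4605; mass H = 0.4605 × 1.008 = 0.4642 g
Smallest is C at 0.1151 mol; normalising gives C 1.000, H 4.000
≈ 1:4 → CH4

CH4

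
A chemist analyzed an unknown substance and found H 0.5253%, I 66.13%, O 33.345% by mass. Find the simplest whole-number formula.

HIO4

Assume 100 g: 0.5253 g H, 66.13 g I, 33.345 g O.
Moles — H: 0.5253 / 1.008 = 0.5211 mol; I: 66.13 / 126.90 = 0.5211 mol; O: 33.345 / 16.00 = 2.084 mol
Smallest is I at 0.5211 mol; normalising gives H 1.000, I 1.000, O 3.999
≈ 1:1:4 → HIO4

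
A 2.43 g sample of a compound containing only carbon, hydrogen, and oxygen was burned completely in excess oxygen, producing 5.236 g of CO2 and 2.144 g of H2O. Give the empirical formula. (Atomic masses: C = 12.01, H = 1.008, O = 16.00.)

mol C = 5.236 / 44.01 = 0.1190; mass C = 0.1190 × 12.01 = 1.429 g
mol H = 2 × (2.144 / 18.02) = 0.2380; mass H = 0.2380 × 1.008 = 0.2399 g
mass O = 2.43 − (1.669) = 0.7613 g → mol O = 0.04758
Ratios (÷ 0.04758): C 2.501, H 5.001, O 1.000
Scaling by 2: C 5.00, H 10.00, O 2.00 → C5H10O2

C5H10O2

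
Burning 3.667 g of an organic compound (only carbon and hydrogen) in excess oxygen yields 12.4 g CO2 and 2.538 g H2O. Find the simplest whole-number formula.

CH

mol C = 12.4 / 44.01 = 0.2818; mass C = 0.2818 × 12.01 = 3.384 g
mol H = 2 × (2.538 / 18.02) = 0.2817; mass H = 0.2817 × 1.008 = 0.2839 g
Divide by the smallest (0.2817 mol H): C 1.000, H 1.000
Ratio ≈ 1:1, so the empirical formula is CH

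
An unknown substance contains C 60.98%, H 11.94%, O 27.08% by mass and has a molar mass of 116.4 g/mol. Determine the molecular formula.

Assume 100 g: 60.98 g C, 11.94 g H, 27.08 g O.
n(C) = 60.98/12.01 = 5.077, n(H) = 11.94/1.008 = 11.85, n(O) = 27.08/16.00 = 1.692
Ratios (÷ 1.692): C 3.000, H 6.999, O 1.000
→ C3H7O
Empirical-formula mass = 59.09 g/mol
n = 116.4 / 59.09 = 1.97 ≈ 2
Molecular formula = (C3H7O)×2 = C6H14O2

C6H14O2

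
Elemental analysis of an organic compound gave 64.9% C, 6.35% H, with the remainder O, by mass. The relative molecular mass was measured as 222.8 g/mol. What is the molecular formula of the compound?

C12H14O4

Assume 100 g: 64.9 g C, 6.35 g H, 28.75 g O.
Moles — C: 64.9 / 12.01 = 5.404 mol; H: 6.35 / 1.008 = 6.3 mol; O: 28.75 / 16.00 = 1.797 mol
Ratios (÷ 1.797): C 3.007, H 3.506, O 1.000
Scaling by 2: C 6.01, H 7.01, O 2.00 → C6H7O2
Empirical-formula mass = 111.12 g/mol
n = 222.8 / 111.12 = 2.01 ≈ 2
Molecular formula = (C6H7O2)×2 = C12H14O4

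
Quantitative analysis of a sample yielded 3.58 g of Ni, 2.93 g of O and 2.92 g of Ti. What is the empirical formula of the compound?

n(Ni) = 3.58/58.69 = 0.061, n(O) = 2.93/16.00 = 0.1831, n(Ti) = 2.92/47.87 = 0.061
Ratios (÷ 0.061): Ni 1.000, O 3.002, Ti 1.000
→ NiO3Ti

NiO3Ti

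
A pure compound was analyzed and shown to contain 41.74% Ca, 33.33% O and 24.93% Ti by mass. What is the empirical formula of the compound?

Assume 100 g: 41.74 g Ca, 33.33 g O, 24.93 g Ti.
Ca: 41.74 g ÷ 40.08 g/mol = 1.041 mol
O: 33.33 g ÷ 16.00 g/mol = 2.083 mol
Ti: 24.93 g ÷ 47.87 g/mol = 0.5208 mol
Divide by the smallest (0.5208 mol Ti): Ca 2.000, O 4.000, Ti 1.000
≈ 2:4:1 → Ca2O4Ti

Ca2O4Ti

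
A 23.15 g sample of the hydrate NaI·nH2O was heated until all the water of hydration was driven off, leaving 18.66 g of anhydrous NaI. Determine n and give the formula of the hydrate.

Mass of water lost = 23.15 − 18.66 = 4.49 g → 4.49 / 18.02 = 0.2492 mol H2O
Molar mass of NaI = 149.89 g/mol → mol NaI = 18.66 / 149.89 = 0.1245
n = 0.2492 / 0.1245 = 2.00 ≈ 2 → NaI·2H2O

NaI·2H2O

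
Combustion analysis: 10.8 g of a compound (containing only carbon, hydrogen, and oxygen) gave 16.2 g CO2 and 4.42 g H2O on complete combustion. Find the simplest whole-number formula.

C3H4O3

mol C = 16.2 / 44.01 = 0.3681; mass C = 0.3681 × 12.01 = 4.421 g
mol H = 2 × (4.42 / 18.02) = 0.4906; mass H = 0.4906 × 1.008 = 0.4945 g
mass O = 10.8 − (4.915) = 5.885 g → mol O = 0.3678
Ratios (÷ 0.3678): C 1.001, H 1.334, O 1.000
Scaling by 3: C 3.00, H 4.00, O 3.00 → C3H4O3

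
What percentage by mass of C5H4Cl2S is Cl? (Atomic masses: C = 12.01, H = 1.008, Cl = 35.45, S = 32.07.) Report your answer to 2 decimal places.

Molar mass = 5(12.01) + 4(1.008) + 2(35.45) + 1(32.07) = 167.052 g/mol
Mass of Cl per mole = 2 × 35.45 = 70.900 g
% Cl = 70.900 / 167.052 × 100 = 42.44%

42.44%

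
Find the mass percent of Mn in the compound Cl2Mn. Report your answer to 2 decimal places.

Molar mass = 2(35.45) + 1(54.94) = 125.840 g/mol
Mass of Mn per mole = 1 × 54.94 = 54.940 g
% Mn = 54.940 / 125.840 × 100 = 43.66%

43.66%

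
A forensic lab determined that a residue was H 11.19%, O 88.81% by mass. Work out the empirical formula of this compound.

Assume 100 g: 11.19 g H, 88.81 g O.
Moles — H: 11.19 / 1.008 = 11.1 mol; O: 88.81 / 16.00 = 5.551 mol
Divide by the smallest (5.551 mol O): H 2.000, O 1.000
→ H2O

H2O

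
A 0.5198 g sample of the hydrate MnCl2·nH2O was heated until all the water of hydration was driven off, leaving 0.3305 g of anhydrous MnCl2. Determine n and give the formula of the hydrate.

MnCl2·4H2O

Mass of water lost = 0.5198 − 0.3305 = 0.1893 g → 0.1893 / 18.02 = 0.0105 mol H2O
Molar mass of MnCl2 = 125.84 g/mol → mol MnCl2 = 0.3305 / 125.84 = 0.002626
n = 0.0105 / 0.002626 = 4.00 ≈ 4 → MnCl2·4H2O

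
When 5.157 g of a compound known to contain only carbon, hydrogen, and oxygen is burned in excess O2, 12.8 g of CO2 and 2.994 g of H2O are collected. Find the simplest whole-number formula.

mol C = 12.8 / 44.01 = 0.2908; mass C = 0.2908 × 12.01 = 3.493 g
mol H = 2 × (2.994 / 18.02) = 0.3323; mass H = 0.3323 × 1.008 = 0.3350 g
mass O = 5.157 − (3.828) = 1.329 g → mol O = 0.08306
Divide by the smallest (0.08306 mol O): C 3.501, H 4.001, O 1.000
×2: C 7.00, H 8.00, O 2.00 → C7H8O2

C7H8O2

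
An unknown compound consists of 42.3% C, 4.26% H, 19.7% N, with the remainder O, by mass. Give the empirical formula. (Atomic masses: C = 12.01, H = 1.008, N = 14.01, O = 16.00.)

C5H6N2O3

Assume 100 g: 42.3 g C, 4.26 g H, 19.7 g N, 33.74 g O.
C: 42.3 g ÷ 12.01 g/mol = 3.522 mol
H: 4.26 g ÷ 1.008 g/mol = 4.226 mol
N: 19.7 g ÷ 14.01 g/mol = 1.406 mol
O: 33.74 g ÷ 16.00 g/mol = 2.109 mol
Smallest is N at 1.406 mol; normalising gives C 2.505, H 3.006, N 1.000, O 1.500
Scaling by 2: C 5.01, H 6.01, N 2.00, O 3.00 → C5H6N2O3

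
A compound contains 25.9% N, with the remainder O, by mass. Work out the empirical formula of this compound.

Assume 100 g: 25.9 g N, 74.1 g O.
N: 25.9 g ÷ 14.01 g/mol = 1.849 mol
O: 74.1 g ÷ 16.00 g/mol = 4.631 mol
Divide by the smallest (1.849 mol N): N 1.000, O 2.505
Scaling by 2: N 2.00, O 5.01 → N2O5

N2O5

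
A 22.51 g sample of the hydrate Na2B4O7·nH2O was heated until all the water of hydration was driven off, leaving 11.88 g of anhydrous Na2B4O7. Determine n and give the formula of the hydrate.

Na2B4O7·10H2O

Mass of water lost = 22.51 − 11.88 = 10.63 g → 10.63 / 18.02 = 0.5899 mol H2O
Molar mass of Na2B4O7 = 201.22 g/mol → mol Na2B4O7 = 11.88 / 201.22 = 0.05904
n = 0.5899 / 0.05904 = 9.99 ≈ 10 → Na2B4O7·10H2O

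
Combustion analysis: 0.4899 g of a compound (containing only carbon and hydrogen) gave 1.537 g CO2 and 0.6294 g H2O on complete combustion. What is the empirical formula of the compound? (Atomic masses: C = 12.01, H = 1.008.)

CH2

mol C = 1.537 / 44.01 = 0.03492; mass C = 0.03492 × 12.01 = 0.4194 g
mol H = 2 × (0.6294 / 18.02) = 0.06986; mass H = 0.06986 × 1.008 = 0.07041 g
Ratios (÷ 0.03492): C 1.000, H 2.000
Ratio ≈ 1:2, so the empirical formula is CH2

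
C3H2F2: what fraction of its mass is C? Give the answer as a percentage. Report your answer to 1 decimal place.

Molar mass = 3(12.01) + 2(1.008) + 2(19.00) = 76.046 g/mol
Mass of C per mole = 3 × 12.01 = 36.030 g
% C = 36.030 / 76.046 × 100 = 47.4%

47.4%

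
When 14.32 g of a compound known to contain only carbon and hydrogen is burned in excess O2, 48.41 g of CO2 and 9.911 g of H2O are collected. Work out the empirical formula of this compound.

CH

mol C = 48.41 / 44.01 = 1.100; mass C = 1.100 × 12.01 = 13.21 g
mol H = 2 × (9.911 / 18.02) = 1.100; mass H = 1.100 × 1.008 = 1.109 g
Ratios (÷ 1.1): C 1.000, H 1.000
→ CH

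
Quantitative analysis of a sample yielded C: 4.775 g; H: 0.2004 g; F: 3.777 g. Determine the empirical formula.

C2HF

n(C) = 4.775/12.01 = 0.3976, n(H) = 0.2004/1.008 = 0.1988, n(F) = 3.777/19.00 = 0.1988
Ratios (÷ 0.1988): C 2.000, H 1.000, F 1.000
Ratio ≈ 2:1:1, so the empirical formula is C2HF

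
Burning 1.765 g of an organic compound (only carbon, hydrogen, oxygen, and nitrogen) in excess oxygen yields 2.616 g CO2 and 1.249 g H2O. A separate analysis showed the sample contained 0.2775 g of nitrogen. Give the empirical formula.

C3H7NO2

mol C = 2.616 / 44.01 = 0.05944; mass C = 0.05944 × 12.01 = 0.7139 g
mol H = 2 × (1.249 / 18.02) = 0.1386; mass H = 0.1386 × 1.008 = 0.1397 g
mol N = 0.2775 / 14.01 = 0.01981
mass O = 1.765 − (1.131) = 0.6339 g → mol O = 0.03962
Smallest is N at 0.01981 mol; normalising gives C 3.001, H 6.999, N 1.000, O 2.000
Ratio ≈ 3:7:1:2, so the empirical formula is C3H7NO2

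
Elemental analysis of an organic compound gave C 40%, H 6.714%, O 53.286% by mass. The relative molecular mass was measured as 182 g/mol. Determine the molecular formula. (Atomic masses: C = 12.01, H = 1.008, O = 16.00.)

Assume 100 g: 40 g C, 6.714 g H, 53.286 g O.
Moles — C: 40 / 12.01 = 3.331 mol; H: 6.714 / 1.008 = 6.661 mol; O: 53.286 / 16.00 = 3.33 mol
Ratios (÷ 3.33): C 1.000, H 2.000, O 1.000
→ CH2O
Empirical-formula mass = 30.03 g/mol
n = 182 / 30.03 = 6.06 ≈ 6
Molecular formula = (CH2O)×6 = C6H12O6

C6H12O6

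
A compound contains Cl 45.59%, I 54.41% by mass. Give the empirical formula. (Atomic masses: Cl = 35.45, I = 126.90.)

Cl3I

Assume 100 g: 45.59 g Cl, 54.41 g I.
Moles — Cl: 45.59 / 35.45 = 1.286 mol; I: 54.41 / 126.90 = 0.4288 mol
Ratios (÷ 0.4288): Cl 2.999, I 1.000
Ratio ≈ 3:1, so the empirical formula is Cl3I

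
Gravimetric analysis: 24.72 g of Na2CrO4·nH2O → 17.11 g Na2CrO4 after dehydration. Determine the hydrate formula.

Mass of water lost = 24.72 − 17.11 = 7.61 g → 7.61 / 18.02 = 0.4223 mol H2O
Molar mass of Na2CrO4 = 161.98 g/mol → mol Na2CrO4 = 17.11 / 161.98 = 0.1056
n = 0.4223 / 0.1056 = 4.00 ≈ 4 → Na2CrO4·4H2O

Na2CrO4·4H2O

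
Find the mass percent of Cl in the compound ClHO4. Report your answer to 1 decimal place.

Molar mass = 1(35.45) + 1(1.008) + 4(16.00) = 100.458 g/mol
Mass of Cl per mole = 1 × 35.45 = 35.450 g
% Cl = 35.450 / 100.458 × 100 = 35.3%

35.3%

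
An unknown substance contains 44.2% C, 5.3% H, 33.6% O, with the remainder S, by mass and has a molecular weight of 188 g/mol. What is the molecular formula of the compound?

Assume 100 g: 44.2 g C, 5.3 g H, 33.6 g O, 16.9 g S.
Moles — C: 44.2 / 12.01 = 3.68 mol; H: 5.3 / 1.008 = 5.258 mol; O: 33.6 / 16.00 = 2.1 mol; S: 16.9 / 32.07 = 0.527 mol
Smallest is S at 0.527 mol; normalising gives C 6.984, H 9.978, O 3.985, S 1.000
Ratio ≈ 7:10:4:1, so the empirical formula is C7H10O4S
Empirical-formula mass = 190.22 g/mol
n = 188 / 190.22 = 0.99 ≈ 1
Molecular formula = empirical formula = C7H10O4S

C7H10O4S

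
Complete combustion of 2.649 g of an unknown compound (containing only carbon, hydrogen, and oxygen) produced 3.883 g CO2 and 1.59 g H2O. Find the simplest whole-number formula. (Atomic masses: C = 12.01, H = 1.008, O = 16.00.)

CH2O

mol C = 3.883 / 44.01 = 0.08823; mass C = 0.08823 × 12.01 = 1.060 g
mol H = 2 × (1.59 / 18.02) = 0.1765; mass H = 0.1765 × 1.008 = 0.1779 g
mass O = 2.649 − (1.238) = 1.411 g → mol O = 0.08822
Ratios (÷ 0.08822): C 1.000, H 2.000, O 1.000
Ratio ≈ 1:2:1, so the empirical formula is CH2O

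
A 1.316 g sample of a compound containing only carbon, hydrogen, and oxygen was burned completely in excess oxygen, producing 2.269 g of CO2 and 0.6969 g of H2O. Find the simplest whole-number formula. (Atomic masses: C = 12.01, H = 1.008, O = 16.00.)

mol C = 2.269 / 44.01 = 0.05156; mass C = 0.05156 × 12.01 = 0.6192 g
mol H = 2 × (0.6969 / 18.02) = 0.07735; mass H = 0.07735 × 1.008 = 0.07797 g
mass O = 1.316 − (0.6972) = 0.6188 g → mol O = 0.03868
Divide by the smallest (0.03868 mol O): C 1.333, H 2.000, O 1.000
Scaling by 3: C 4.00, H 6.00, O 3.00 → C4H6O3

C4H6O3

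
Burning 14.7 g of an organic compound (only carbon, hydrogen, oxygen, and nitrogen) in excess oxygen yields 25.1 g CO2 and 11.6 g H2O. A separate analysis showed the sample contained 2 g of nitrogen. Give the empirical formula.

C4H9NO2

mol C = 25.1 / 44.01 = 0.5703; mass C = 0.5703 × 12.01 = 6.850 g
mol H = 2 × (11.6 / 18.02) = 1.287; mass H = 1.287 × 1.008 = 1.298 g
mol N = 2 / 14.01 = 0.1428
mass O = 14.7 − (10.15) = 4.553 g → mol O = 0.2845
Ratios (÷ 0.1428): C 3.995, H 9.019, N 1.000, O 1.993
≈ 4:9:1:2 → C4H9NO2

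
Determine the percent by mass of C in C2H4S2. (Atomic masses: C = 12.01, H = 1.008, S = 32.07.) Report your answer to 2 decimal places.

26.05%

Molar mass = 2(12.01) + 4(1.008) + 2(32.07) = 92.192 g/mol
Mass of C per mole = 2 × 12.01 = 24.020 g
% C = 24.020 / 92.192 × 100 = 26.05%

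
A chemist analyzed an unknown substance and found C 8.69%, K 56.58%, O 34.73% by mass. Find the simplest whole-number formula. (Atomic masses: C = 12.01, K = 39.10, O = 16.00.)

CK2O3

Assume 100 g: 8.69 g C, 56.58 g K, 34.73 g O.
Moles — C: 8.69 / 12.01 = 0.7236 mol; K: 56.58 / 39.10 = 1.447 mol; O: 34.73 / 16.00 = 2.171 mol
Smallest is C at 0.7236 mol; normalising gives C 1.000, K 2.000, O 3.000
≈ 1:2:3 → CK2O3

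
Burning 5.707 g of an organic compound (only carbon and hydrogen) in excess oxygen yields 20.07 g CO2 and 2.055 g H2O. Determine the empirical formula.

mol C = 20.07 / 44.01 = 0.4560; mass C = 0.4560 × 12.01 = 5.477 g
mol H = 2 × (2.055 / 18.02) = 0.2281; mass H = 0.2281 × 1.008 = 0.2299 g
Smallest is H at 0.2281 mol; normalising gives C 1.999, H 1.000
→ C2H

C2H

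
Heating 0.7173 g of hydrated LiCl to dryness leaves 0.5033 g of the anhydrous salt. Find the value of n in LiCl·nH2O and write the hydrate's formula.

Mass of water lost = 0.7173 − 0.5033 = 0.214 g → 0.214 / 18.02 = 0.01188 mol H2O
Molar mass of LiCl = 42.39 g/mol → mol LiCl = 0.5033 / 42.39 = 0.01187
n = 0.01188 / 0.01187 = 1.00 ≈ 1 → LiCl·H2O

LiCl·H2O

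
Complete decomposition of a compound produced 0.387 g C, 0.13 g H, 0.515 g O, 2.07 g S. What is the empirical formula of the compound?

CH4OS2

Moles — C: 0.387 / 12.01 = 0.03222 mol; H: 0.13 / 1.008 = 0.129 mol; O: 0.515 / 16.00 = 0.03219 mol; S: 2.07 / 32.07 = 0.06455 mol
Smallest is O at 0.03219 mol; normalising gives C 1.001, H 4.007, O 1.000, S 2.005
→ CH4OS2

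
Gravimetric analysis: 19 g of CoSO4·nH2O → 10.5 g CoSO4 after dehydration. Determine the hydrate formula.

Mass of water lost = 19 − 10.5 = 8.5 g → 8.5 / 18.02 = 0.4717 mol H2O
Molar mass of CoSO4 = 155.00 g/mol → mol CoSO4 = 10.5 / 155.00 = 0.06774
n = 0.4717 / 0.06774 = 6.96 ≈ 7 → CoSO4·7H2O

CoSO4·7H2O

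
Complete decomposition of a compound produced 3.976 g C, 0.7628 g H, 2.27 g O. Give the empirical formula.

C7H16O3

n(C) = 3.976/12.01 = 0.3311, n(H) = 0.7628/1.008 = 0.7567, n(O) = 2.27/16.00 = 0.1419
Divide by the smallest (0.1419 mol O): C 2.333, H 5.334, O 1.000
Multiply by 3: C 7.00, H 16.00, O 3.00 → C7H16O3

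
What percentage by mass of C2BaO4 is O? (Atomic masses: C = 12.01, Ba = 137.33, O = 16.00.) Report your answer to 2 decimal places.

28.40%

Molar mass = 2(12.01) + 1(137.33) + 4(16.00) = 225.350 g/mol
Mass of O per mole = 4 × 16.00 = 64.000 g
% O = 64.000 / 225.350 × 100 = 28.40%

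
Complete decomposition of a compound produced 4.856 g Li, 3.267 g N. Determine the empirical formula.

Li: 4.856 g ÷ 6.94 g/mol = 0.6997 mol
N: 3.267 g ÷ 14.01 g/mol = 0.2332 mol
Ratios (÷ 0.2332): Li 3.001, N 1.000
→ Li3N

Li3N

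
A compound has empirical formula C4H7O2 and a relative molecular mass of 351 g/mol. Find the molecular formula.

Empirical-formula mass = 87.10 g/mol
n = 351 / 87.10 = 4.03 ≈ 4
Molecular formula = (C4H7O2)4 = C16H28O8

C16H28O8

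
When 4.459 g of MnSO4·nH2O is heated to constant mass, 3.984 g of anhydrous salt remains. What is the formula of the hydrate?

Mass of water lost = 4.459 − 3.984 = 0.475 g → 0.475 / 18.02 = 0.02636 mol H2O
Molar mass of MnSO4 = 151.01 g/mol → mol MnSO4 = 3.984 / 151.01 = 0.02638
n = 0.02636 / 0.02638 = 1.00 ≈ 1 → MnSO4·H2O

MnSO4·H2O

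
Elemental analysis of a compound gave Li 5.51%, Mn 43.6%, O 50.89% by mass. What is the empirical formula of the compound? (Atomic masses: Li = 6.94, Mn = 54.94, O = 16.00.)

Assume 100 g: 5.51 g Li, 43.6 g Mn, 50.89 g O.
Moles — Li: 5.51 / 6.94 = 0.7939 mol; Mn: 43.6 / 54.94 = 0.7936 mol; O: 50.89 / 16.00 = 3.181 mol
Divide by the smallest (0.7936 mol Mn): Li 1.000, Mn 1.000, O 4.008
Ratio ≈ 1:1:4, so the empirical formula is LiMnO4

LiMnO4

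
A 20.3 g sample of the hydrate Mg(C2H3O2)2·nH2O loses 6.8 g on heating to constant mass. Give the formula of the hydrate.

Mass of anhydrous Mg(C2H3O2)2 = 20.3 − 6.8 = 13.5 g
mol H2O = 6.8 / 18.02 = 0.3774
Molar mass of Mg(C2H3O2)2 = 142.40 g/mol → mol Mg(C2H3O2)2 = 13.5 / 142.40 = 0.0948
n = 0.3774 / 0.0948 = 3.98 ≈ 4 → Mg(C2H3O2)2·4H2O

Mg(C2H3O2)2·4H2O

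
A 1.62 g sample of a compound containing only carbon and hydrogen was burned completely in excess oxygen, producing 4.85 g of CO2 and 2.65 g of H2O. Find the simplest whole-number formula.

C3H8

mol C = 4.85 / 44.01 = 0.1102; mass C = 0.1102 × 12.01 = 1.324 g
mol H = 2 × (2.65 / 18.02) = 0.2941; mass H = 0.2941 × 1.008 = 0.2965 g
Ratios (÷ 0.1102): C 1.000, H 2.669
Multiply by 3: C 3.00, H 8.01 → C3H8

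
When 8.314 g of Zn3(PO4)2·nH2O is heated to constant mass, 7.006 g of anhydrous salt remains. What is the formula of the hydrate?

Zn3(PO4)2·4H2O

Mass of water lost = 8.314 − 7.006 = 1.308 g → 1.308 / 18.02 = 0.07259 mol H2O
Molar mass of Zn3(PO4)2 = 386.08 g/mol → mol Zn3(PO4)2 = 7.006 / 386.08 = 0.01815
n = 0.07259 / 0.01815 = 4.00 ≈ 4 → Zn3(PO4)2·4H2O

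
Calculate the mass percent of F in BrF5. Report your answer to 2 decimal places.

54.32%

Molar mass = 1(79.90) + 5(19.00) = 174.900 g/mol
Mass of F per mole = 5 × 19.00 = 95.000 g
% F = 95.000 / 174.900 × 100 = 54.32%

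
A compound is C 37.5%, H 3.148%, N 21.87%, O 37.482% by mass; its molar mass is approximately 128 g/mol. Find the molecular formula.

C4H4N2O3

Assume 100 g: 37.5 g C, 3.148 g H, 21.87 g N, 37.482 g O.
C: 37.5 g ÷ 12.01 g/mol = 3.122 mol
H: 3.148 g ÷ 1.008 g/mol = 3.123 mol
N: 21.87 g ÷ 14.01 g/mol = 1.561 mol
O: 37.482 g ÷ 16.00 g/mol = 2.343 mol
Divide by the smallest (1.561 mol N): C 2.000, H 2.001, N 1.000, O 1.501
Multiply by 2: C 4.00, H 4.00, N 2.00, O 3.00 → C4H4N2O3
Empirical-formula mass = 128.09 g/mol
n = 128 / 128.09 = 1.00 ≈ 1
Molecular formula = empirical formula = C4H4N2O3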